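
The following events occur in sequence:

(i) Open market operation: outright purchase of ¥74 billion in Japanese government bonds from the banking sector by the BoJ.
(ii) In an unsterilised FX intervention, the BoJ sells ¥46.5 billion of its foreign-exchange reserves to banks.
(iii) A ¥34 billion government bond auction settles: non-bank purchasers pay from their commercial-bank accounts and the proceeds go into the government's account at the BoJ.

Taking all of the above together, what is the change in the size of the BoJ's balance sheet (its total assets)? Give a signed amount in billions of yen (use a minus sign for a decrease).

OMO purchase (from banks) ¥74 billion: a BoJ asset is acquired → +¥74B.
FX sale ¥46.5 billion: a BoJ asset is shed → −¥46.5B.
Government account inflow ¥34 billion: only the composition of liabilities changes → 0.
Net: 74 − 46.5 + 0 = +¥27.5 billion.

+¥27.5 billion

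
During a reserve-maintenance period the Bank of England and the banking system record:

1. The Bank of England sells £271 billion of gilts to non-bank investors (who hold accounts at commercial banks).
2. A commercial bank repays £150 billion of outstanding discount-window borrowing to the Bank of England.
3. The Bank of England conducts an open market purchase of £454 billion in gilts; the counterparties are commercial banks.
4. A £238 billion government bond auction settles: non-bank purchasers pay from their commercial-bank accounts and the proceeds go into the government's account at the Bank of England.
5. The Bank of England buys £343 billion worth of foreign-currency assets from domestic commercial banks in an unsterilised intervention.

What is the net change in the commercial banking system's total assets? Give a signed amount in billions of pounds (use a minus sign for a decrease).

-£659 billion

Asset sale (to non-banks) £271 billion: bank balance sheets shrink → −£271B.
Discount-window repayment £150 billion: bank balance sheets shrink → −£150B.
OMO purchase (from banks) £454 billion: just an asset swap on bank balance sheets → 0.
Government account inflow £238 billion: bank balance sheets shrink → −£238B.
FX purchase £343 billion: just an asset swap on bank balance sheets → 0.
Net: −271 − 150 + 0 − 238 + 0 = -£659 billion.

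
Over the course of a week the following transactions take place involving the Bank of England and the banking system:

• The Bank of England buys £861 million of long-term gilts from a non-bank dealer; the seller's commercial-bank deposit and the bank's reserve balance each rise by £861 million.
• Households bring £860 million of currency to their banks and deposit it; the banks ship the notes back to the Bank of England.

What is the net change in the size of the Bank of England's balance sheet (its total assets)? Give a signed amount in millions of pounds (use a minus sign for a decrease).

+£861 million

Bank of England balance sheet:
  Assets:      Securities +£861M
  Liabilities: Bank reserves +£1721M, Currency in circulation −£860M
Commercial banking system:
  Assets:      Reserves at CB +£1721M
  Liabilities: Checkable deposits +£1721M
Change in total Bank of England assets = +£861 million.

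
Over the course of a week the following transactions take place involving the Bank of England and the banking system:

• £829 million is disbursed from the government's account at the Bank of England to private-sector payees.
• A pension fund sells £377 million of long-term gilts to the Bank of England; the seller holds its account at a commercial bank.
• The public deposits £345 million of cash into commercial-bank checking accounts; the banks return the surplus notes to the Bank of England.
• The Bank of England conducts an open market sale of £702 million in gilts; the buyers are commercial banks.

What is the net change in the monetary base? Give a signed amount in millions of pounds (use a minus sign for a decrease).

+£504 million

Government spending £829 million: a non-base liability converts back to reserves → +£829M.
Asset purchase (from non-banks) £377 million: Bank of England balance sheet expands → +£377M.
Currency deposit £345 million: just a shift between currency and reserves — both are base money → 0.
OMO sale (to banks) £702 million: Bank of England balance sheet contracts → −£702M.
Net: 829 + 377 + 0 − 702 = +£504 million.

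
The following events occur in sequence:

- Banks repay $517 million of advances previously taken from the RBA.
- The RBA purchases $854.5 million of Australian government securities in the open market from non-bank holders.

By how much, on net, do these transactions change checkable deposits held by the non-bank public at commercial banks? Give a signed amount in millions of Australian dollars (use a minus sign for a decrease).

+$854.5 million

Discount-window repayment $517 million: the counterparty is a bank, so public deposits are unchanged → 0.
Asset purchase (from non-banks) $854.5 million: non-bank counterparties' bank balances rise → +$854.5M.
Net: 0 + 854.5 = +$854.5 million.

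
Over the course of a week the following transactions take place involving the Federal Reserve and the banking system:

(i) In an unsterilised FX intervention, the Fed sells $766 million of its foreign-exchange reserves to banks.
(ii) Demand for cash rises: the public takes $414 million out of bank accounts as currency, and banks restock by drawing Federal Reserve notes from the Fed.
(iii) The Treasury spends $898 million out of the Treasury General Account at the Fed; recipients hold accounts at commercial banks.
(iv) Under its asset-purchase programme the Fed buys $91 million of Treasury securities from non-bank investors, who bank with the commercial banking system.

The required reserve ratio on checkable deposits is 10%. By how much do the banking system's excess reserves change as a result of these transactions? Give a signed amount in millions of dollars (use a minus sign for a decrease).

-$248.5 million

FX sale $766 million: reserves −$766M, deposits 0.
Currency withdrawal $414 million: reserves −$414M, deposits −$414M.
Government spending $898 million: reserves +$898M, deposits +$898M.
Asset purchase (from non-banks) $91 million: reserves +$91M, deposits +$91M.
Totals: Δreserves = −$191M, Δdeposits = +$575M.
Δrequired reserves = 10% × +$575M = +$57.5M.
Δexcess reserves = Δreserves − Δrequired = −$191M − (+$57.5M) = -$248.5 million.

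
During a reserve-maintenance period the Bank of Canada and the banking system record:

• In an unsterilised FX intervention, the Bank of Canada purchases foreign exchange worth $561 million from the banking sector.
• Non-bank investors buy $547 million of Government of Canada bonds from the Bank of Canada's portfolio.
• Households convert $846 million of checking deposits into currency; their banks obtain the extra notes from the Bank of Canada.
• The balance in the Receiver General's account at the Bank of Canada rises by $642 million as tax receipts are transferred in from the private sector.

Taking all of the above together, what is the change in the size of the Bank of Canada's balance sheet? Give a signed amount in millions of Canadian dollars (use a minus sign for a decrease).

+$14 million

Bank of Canada balance sheet:
  Assets:      Securities −$547M, Foreign assets +$561M
  Liabilities: Bank reserves −$1474M, Currency in circulation +$846M, Government deposits +$642M
Change in total Bank of Canada assets = +$14 million.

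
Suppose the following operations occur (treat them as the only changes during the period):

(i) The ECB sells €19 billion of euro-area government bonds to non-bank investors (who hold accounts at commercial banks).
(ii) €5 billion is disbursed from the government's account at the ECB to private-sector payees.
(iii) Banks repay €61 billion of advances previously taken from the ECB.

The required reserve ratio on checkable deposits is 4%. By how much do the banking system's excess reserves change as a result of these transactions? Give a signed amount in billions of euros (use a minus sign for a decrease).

-€74.44 billion

Asset sale (to non-banks) €19 billion: reserves −€19B, deposits −€19B.
Government spending €5 billion: reserves +€5B, deposits +€5B.
Discount-window repayment €61 billion: reserves −€61B, deposits 0.
Totals: Δreserves = −€75B, Δdeposits = −€14B.
Δrequired reserves = 4% × −€14B = −€0.56B.
Δexcess reserves = Δreserves − Δrequired = −€75B − (−€0.56B) = -€74.44 billion.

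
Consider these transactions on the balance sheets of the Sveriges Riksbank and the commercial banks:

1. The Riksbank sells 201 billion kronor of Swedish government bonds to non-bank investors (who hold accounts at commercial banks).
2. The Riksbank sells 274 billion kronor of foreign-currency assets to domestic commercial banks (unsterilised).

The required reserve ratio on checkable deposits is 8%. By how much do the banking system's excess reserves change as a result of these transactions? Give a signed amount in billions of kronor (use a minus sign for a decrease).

-458.92 billion

Asset sale (to non-banks) 201 billion kronor: reserves −201B, deposits −201B.
FX sale 274 billion kronor: reserves −274B, deposits 0.
Totals: Δreserves = −475B, Δdeposits = −201B.
Δrequired reserves = 8% × −201B = −16.08B.
Δexcess reserves = Δreserves − Δrequired = −475B − (−16.08B) = -458.92 billion.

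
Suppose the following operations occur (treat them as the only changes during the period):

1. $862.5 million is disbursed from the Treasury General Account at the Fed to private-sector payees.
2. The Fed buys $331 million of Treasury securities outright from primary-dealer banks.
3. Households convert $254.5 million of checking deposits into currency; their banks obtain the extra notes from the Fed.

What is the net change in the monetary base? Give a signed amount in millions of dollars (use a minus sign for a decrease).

+$1193.5 million

Fed balance sheet:
  Assets:      Securities +$331M
  Liabilities: Bank reserves +$939M, Currency in circulation +$254.5M, Government deposits −$862.5M
Monetary base = currency + reserves: +$254.5M + (+$939M) = +$1193.5 million.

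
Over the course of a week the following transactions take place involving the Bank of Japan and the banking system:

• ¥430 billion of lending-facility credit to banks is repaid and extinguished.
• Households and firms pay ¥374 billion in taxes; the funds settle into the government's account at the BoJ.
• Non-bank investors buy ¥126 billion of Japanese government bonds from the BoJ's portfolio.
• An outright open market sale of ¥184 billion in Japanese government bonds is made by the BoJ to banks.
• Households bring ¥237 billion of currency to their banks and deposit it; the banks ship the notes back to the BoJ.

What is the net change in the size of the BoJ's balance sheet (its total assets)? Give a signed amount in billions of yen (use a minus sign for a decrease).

Discount-window repayment ¥430 billion: a BoJ asset is shed → −¥430B.
Government account inflow ¥374 billion: only the composition of liabilities changes → 0.
Asset sale (to non-banks) ¥126 billion: a BoJ asset is shed → −¥126B.
OMO sale (to banks) ¥184 billion: a BoJ asset is shed → −¥184B.
Currency deposit ¥237 billion: only the composition of liabilities changes → 0.
Net: −430 + 0 − 126 − 184 + 0 = -¥740 billion.

-¥740 billion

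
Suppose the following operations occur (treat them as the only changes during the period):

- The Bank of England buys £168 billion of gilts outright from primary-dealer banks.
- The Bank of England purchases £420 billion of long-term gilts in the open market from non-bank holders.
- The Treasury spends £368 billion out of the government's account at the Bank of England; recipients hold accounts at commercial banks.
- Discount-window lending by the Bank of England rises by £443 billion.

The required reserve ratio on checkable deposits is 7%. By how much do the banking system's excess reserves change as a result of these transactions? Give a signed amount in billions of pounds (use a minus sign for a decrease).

OMO purchase (from banks) £168 billion: reserves +£168B, deposits 0.
Asset purchase (from non-banks) £420 billion: reserves +£420B, deposits +£420B.
Government spending £368 billion: reserves +£368B, deposits +£368B.
Discount-window loan £443 billion: reserves +£443B, deposits 0.
Totals: Δreserves = +£1399B, Δdeposits = +£788B.
Δrequired reserves = 7% × +£788B = +£55.16B.
Δexcess reserves = Δreserves − Δrequired = +£1399B − (+£55.16B) = +£1343.84 billion.

+£1343.84 billion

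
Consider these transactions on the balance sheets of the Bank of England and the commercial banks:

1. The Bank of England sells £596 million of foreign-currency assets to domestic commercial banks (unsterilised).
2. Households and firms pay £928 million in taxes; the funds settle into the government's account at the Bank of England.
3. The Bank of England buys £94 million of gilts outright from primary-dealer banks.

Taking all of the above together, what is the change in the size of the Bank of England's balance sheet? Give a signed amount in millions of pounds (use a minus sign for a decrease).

Bank of England balance sheet:
  Assets:      Securities +£94M, Foreign assets −£596M
  Liabilities: Bank reserves −£1430M, Government deposits +£928M
Change in total Bank of England assets = -£502 million.

-£502 million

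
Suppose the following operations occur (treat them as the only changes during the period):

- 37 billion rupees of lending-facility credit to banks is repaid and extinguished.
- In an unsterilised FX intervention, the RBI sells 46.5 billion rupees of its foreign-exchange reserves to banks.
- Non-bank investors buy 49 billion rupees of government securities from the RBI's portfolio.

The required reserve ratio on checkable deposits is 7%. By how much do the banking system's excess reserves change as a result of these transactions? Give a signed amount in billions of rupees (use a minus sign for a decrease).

Discount-window repayment 37 billion rupees: reserves −37B, deposits 0.
FX sale 46.5 billion rupees: reserves −46.5B, deposits 0.
Asset sale (to non-banks) 49 billion rupees: reserves −49B, deposits −49B.
Totals: Δreserves = −132.5B, Δdeposits = −49B.
Δrequired reserves = 7% × −49B = −3.43B.
Δexcess reserves = Δreserves − Δrequired = −132.5B − (−3.43B) = -129.07 billion.

-129.07 billion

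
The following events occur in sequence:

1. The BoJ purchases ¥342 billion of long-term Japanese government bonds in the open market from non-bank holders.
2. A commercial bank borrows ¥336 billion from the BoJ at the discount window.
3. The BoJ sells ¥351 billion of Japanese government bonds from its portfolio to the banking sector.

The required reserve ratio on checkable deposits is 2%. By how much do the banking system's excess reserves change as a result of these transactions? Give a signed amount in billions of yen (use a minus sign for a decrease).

+¥320.16 billion

Asset purchase (from non-banks) ¥342 billion: reserves +¥342B, deposits +¥342B.
Discount-window loan ¥336 billion: reserves +¥336B, deposits 0.
OMO sale (to banks) ¥351 billion: reserves −¥351B, deposits 0.
Totals: Δreserves = +¥327B, Δdeposits = +¥342B.
Δrequired reserves = 2% × +¥342B = +¥6.84B.
Δexcess reserves = Δreserves − Δrequired = +¥327B − (+¥6.84B) = +¥320.16 billion.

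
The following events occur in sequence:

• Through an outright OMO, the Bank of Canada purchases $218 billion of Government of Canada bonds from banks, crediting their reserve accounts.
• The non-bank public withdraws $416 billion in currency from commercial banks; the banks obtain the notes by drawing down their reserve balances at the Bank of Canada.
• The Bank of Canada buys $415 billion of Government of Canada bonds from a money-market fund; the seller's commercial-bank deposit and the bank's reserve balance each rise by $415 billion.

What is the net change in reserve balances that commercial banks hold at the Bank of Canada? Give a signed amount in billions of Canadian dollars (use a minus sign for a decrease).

Bank of Canada balance sheet:
  Assets:      Securities +$633B
  Liabilities: Bank reserves +$217B, Currency in circulation +$416B
So the change in reserve balances that commercial banks hold at the Bank of Canada is +$217 billion.

+$217 billion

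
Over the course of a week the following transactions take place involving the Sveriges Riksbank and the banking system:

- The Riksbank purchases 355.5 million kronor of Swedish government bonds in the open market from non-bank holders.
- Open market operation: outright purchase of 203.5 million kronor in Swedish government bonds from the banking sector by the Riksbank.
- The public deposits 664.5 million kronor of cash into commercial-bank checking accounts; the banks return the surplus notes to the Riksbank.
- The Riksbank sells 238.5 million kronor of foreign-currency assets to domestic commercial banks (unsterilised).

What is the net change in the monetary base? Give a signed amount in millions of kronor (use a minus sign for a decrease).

Asset purchase (from non-banks) 355.5 million kronor: Riksbank balance sheet expands → +355.5M.
OMO purchase (from banks) 203.5 million kronor: Riksbank balance sheet expands → +203.5M.
Currency deposit 664.5 million kronor: just a shift between currency and reserves — both are base money → 0.
FX sale 238.5 million kronor: Riksbank balance sheet contracts → −238.5M.
Net: 355.5 + 203.5 + 0 − 238.5 = +320.5 million.

+320.5 million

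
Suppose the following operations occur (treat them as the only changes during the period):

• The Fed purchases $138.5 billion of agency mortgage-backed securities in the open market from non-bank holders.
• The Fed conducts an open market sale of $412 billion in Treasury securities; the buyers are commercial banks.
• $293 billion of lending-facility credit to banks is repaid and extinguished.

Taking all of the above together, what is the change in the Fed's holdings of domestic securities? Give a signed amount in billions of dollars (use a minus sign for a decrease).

Asset purchase (from non-banks) $138.5 billion: securities added to the Fed's portfolio → +$138.5B.
OMO sale (to banks) $412 billion: securities removed from the Fed's portfolio → −$412B.
Discount-window repayment $293 billion: the Fed's securities portfolio is untouched → 0.
Net: 138.5 − 412 + 0 = -$273.5 billion.

-$273.5 billion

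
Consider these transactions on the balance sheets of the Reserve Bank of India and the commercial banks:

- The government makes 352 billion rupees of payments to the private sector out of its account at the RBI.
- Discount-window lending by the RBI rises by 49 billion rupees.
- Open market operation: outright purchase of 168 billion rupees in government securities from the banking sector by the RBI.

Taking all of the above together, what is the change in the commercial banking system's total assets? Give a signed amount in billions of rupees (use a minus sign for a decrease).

Government spending 352 billion rupees: bank balance sheets expand → +352B.
Discount-window loan 49 billion rupees: bank balance sheets expand → +49B.
OMO purchase (from banks) 168 billion rupees: just an asset swap on bank balance sheets → 0.
Net: 352 + 49 + 0 = +401 billion.

+401 billion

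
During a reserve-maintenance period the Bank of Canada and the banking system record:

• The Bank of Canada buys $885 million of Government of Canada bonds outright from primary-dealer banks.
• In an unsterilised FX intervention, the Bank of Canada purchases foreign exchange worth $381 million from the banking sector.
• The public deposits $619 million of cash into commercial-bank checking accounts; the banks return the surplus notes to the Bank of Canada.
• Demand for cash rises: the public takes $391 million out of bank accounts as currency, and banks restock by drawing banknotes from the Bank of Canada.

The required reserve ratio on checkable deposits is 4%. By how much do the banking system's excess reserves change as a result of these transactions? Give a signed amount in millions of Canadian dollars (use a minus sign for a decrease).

+$1484.88 million

OMO purchase (from banks) $885 million: reserves +$885M, deposits 0.
FX purchase $381 million: reserves +$381M, deposits 0.
Currency deposit $619 million: reserves +$619M, deposits +$619M.
Currency withdrawal $391 million: reserves −$391M, deposits −$391M.
Totals: Δreserves = +$1494M, Δdeposits = +$228M.
Δrequired reserves = 4% × +$228M = +$9.12M.
Δexcess reserves = Δreserves − Δrequired = +$1494M − (+$9.12M) = +$1484.88 million.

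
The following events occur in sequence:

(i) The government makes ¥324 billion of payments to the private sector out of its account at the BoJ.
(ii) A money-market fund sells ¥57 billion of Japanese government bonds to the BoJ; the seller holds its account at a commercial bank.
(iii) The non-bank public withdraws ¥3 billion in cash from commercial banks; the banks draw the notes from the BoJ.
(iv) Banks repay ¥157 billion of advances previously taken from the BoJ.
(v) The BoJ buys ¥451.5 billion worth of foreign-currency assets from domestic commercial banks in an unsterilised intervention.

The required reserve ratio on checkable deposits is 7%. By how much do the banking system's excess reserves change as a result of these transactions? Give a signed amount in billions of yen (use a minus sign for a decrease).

Government spending ¥324 billion: reserves +¥324B, deposits +¥324B.
Asset purchase (from non-banks) ¥57 billion: reserves +¥57B, deposits +¥57B.
Currency withdrawal ¥3 billion: reserves −¥3B, deposits −¥3B.
Discount-window repayment ¥157 billion: reserves −¥157B, deposits 0.
FX purchase ¥451.5 billion: reserves +¥451.5B, deposits 0.
Totals: Δreserves = +¥672.5B, Δdeposits = +¥378B.
Δrequired reserves = 7% × +¥378B = +¥26.46B.
Δexcess reserves = Δreserves − Δrequired = +¥672.5B − (+¥26.46B) = +¥646.04 billion.

+¥646.04 billion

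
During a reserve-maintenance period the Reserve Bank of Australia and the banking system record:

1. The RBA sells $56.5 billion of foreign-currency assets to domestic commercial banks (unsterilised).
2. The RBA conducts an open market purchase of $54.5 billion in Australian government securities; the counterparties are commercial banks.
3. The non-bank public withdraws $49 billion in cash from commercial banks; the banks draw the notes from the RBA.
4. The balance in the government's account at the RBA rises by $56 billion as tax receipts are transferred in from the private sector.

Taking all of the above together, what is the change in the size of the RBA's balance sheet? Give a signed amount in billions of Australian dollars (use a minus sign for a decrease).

RBA balance sheet:
  Assets:      Securities +$54.5B, Foreign assets −$56.5B
  Liabilities: Bank reserves −$107B, Currency in circulation +$49B, Government deposits +$56B
Commercial banking system:
  Assets:      Reserves at CB −$107B, Securities −$54.5B, Foreign assets +$56.5B
  Liabilities: Checkable deposits −$105B
Change in total RBA assets = -$2 billion.

-$2 billion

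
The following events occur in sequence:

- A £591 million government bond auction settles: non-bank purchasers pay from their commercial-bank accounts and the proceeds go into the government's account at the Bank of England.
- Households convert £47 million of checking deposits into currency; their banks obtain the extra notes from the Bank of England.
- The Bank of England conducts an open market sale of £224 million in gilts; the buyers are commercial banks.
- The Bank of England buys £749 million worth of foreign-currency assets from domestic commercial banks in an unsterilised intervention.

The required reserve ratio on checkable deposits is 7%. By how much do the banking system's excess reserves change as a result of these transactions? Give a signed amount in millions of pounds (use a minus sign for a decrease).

Government account inflow £591 million: reserves −£591M, deposits −£591M.
Currency withdrawal £47 million: reserves −£47M, deposits −£47M.
OMO sale (to banks) £224 million: reserves −£224M, deposits 0.
FX purchase £749 million: reserves +£749M, deposits 0.
Totals: Δreserves = −£113M, Δdeposits = −£638M.
Δrequired reserves = 7% × −£638M = −£44.66M.
Δexcess reserves = Δreserves − Δrequired = −£113M − (−£44.66M) = -£68.34 million.

-£68.34 million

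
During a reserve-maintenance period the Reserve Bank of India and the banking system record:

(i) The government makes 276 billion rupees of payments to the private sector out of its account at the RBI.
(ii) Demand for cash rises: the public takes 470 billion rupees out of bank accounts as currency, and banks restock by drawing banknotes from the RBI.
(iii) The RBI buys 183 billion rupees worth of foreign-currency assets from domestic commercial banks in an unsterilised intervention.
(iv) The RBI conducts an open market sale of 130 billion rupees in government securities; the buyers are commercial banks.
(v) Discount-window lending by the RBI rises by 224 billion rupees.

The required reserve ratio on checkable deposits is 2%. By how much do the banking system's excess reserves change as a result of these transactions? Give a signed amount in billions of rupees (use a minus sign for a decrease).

+86.88 billion

Government spending 276 billion rupees: reserves +276B, deposits +276B.
Currency withdrawal 470 billion rupees: reserves −470B, deposits −470B.
FX purchase 183 billion rupees: reserves +183B, deposits 0.
OMO sale (to banks) 130 billion rupees: reserves −130B, deposits 0.
Discount-window loan 224 billion rupees: reserves +224B, deposits 0.
Totals: Δreserves = +83B, Δdeposits = −194B.
Δrequired reserves = 2% × −194B = −3.88B.
Δexcess reserves = Δreserves − Δrequired = +83B − (−3.88B) = +86.88 billion.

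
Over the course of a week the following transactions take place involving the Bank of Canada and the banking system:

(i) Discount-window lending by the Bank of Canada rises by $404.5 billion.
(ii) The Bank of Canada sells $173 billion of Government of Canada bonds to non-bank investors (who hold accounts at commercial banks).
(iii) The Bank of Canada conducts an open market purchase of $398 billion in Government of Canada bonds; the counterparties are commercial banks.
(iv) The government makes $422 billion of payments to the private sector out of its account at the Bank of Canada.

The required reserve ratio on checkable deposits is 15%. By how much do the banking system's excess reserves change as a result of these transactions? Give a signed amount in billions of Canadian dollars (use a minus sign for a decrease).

Discount-window loan $404.5 billion: reserves +$404.5B, deposits 0.
Asset sale (to non-banks) $173 billion: reserves −$173B, deposits −$173B.
OMO purchase (from banks) $398 billion: reserves +$398B, deposits 0.
Government spending $422 billion: reserves +$422B, deposits +$422B.
Totals: Δreserves = +$1051.5B, Δdeposits = +$249B.
Δrequired reserves = 15% × +$249B = +$37.35B.
Δexcess reserves = Δreserves − Δrequired = +$1051.5B − (+$37.35B) = +$1014.15 billion.

+$1014.15 billion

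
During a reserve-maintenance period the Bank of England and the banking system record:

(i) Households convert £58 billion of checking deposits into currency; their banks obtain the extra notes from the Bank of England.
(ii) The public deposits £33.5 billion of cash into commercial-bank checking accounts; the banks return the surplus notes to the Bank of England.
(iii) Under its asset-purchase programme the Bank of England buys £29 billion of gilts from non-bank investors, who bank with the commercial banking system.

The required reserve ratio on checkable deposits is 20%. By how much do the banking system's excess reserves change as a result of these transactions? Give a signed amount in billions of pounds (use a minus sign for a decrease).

Currency withdrawal £58 billion: reserves −£58B, deposits −£58B.
Currency deposit £33.5 billion: reserves +£33.5B, deposits +£33.5B.
Asset purchase (from non-banks) £29 billion: reserves +£29B, deposits +£29B.
Totals: Δreserves = +£4.5B, Δdeposits = +£4.5B.
Δrequired reserves = 20% × +£4.5B = +£0.9B.
Δexcess reserves = Δreserves − Δrequired = +£4.5B − (+£0.9B) = +£3.6 billion.

+£3.6 billion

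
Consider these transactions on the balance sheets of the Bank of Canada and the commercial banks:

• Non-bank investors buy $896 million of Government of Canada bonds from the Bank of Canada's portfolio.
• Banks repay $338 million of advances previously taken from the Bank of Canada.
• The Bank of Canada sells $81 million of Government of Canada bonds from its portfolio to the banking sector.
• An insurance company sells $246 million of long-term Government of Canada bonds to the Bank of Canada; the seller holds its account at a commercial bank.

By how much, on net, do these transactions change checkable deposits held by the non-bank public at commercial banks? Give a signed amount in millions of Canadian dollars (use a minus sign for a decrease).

Asset sale (to non-banks) $896 million: non-bank counterparties' bank balances fall → −$896M.
Discount-window repayment $338 million: the counterparty is a bank, so public deposits are unchanged → 0.
OMO sale (to banks) $81 million: the counterparty is a bank, so public deposits are unchanged → 0.
Asset purchase (from non-banks) $246 million: non-bank counterparties' bank balances rise → +$246M.
Net: −896 + 0 + 0 + 246 = -$650 million.

-$650 million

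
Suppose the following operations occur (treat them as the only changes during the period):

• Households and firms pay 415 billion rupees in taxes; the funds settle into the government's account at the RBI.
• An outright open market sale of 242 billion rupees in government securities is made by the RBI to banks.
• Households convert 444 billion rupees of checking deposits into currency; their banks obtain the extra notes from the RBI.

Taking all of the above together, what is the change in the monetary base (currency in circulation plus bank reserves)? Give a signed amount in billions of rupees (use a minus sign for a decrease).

RBI balance sheet:
  Assets:      Securities −242B
  Liabilities: Bank reserves −1101B, Currency in circulation +444B, Government deposits +415B
Monetary base = currency + reserves: +444B + (−1101B) = -657 billion.

-657 billion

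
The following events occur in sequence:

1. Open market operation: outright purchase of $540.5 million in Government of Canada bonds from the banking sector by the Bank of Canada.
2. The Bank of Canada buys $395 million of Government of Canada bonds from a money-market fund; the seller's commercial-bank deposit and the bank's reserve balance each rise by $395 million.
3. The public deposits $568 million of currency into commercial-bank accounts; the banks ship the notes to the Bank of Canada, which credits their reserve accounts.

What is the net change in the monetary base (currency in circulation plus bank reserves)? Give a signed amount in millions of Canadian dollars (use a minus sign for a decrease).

Bank of Canada balance sheet:
  Assets:      Securities +$935.5M
  Liabilities: Bank reserves +$1503.5M, Currency in circulation −$568M
Monetary base = currency + reserves: −$568M + (+$1503.5M) = +$935.5 million.

+$935.5 million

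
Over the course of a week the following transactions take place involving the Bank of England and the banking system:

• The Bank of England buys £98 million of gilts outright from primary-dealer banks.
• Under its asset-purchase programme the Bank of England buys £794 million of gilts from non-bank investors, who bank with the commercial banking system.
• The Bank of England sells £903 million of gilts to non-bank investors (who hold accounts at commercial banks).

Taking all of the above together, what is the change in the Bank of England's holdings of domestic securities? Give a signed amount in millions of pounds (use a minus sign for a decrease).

Bank of England balance sheet:
  Assets:      Securities −£11M
  Liabilities: Bank reserves −£11M
Commercial banking system:
  Assets:      Reserves at CB −£11M, Securities −£98M
  Liabilities: Checkable deposits −£109M
So the change in the Bank of England's holdings of domestic securities is -£11 million.

-£11 million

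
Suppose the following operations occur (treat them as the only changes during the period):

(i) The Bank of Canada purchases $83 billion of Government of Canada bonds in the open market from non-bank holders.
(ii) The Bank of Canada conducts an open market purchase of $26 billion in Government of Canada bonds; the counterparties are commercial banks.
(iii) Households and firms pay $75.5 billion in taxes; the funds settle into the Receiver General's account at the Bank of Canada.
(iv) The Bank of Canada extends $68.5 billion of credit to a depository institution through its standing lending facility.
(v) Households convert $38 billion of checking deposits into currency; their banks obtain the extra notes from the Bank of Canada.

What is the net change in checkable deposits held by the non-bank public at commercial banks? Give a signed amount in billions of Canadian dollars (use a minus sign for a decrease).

-$30.5 billion

Asset purchase (from non-banks) $83 billion: non-bank counterparties' bank balances rise → +$83B.
OMO purchase (from banks) $26 billion: the counterparty is a bank, so public deposits are unchanged → 0.
Government account inflow $75.5 billion: non-bank counterparties' bank balances fall → −$75.5B.
Discount-window loan $68.5 billion: the counterparty is a bank, so public deposits are unchanged → 0.
Currency withdrawal $38 billion: non-bank counterparties' bank balances fall → −$38B.
Net: 83 + 0 − 75.5 + 0 − 38 = -$30.5 billion.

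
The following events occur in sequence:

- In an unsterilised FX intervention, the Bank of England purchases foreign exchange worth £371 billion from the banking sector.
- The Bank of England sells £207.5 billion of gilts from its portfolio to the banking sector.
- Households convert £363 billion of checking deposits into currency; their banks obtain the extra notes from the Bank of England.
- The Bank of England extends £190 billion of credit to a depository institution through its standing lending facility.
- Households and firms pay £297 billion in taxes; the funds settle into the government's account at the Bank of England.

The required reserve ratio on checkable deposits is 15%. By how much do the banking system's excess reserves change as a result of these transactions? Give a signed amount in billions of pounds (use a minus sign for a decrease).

FX purchase £371 billion: reserves +£371B, deposits 0.
OMO sale (to banks) £207.5 billion: reserves −£207.5B, deposits 0.
Currency withdrawal £363 billion: reserves −£363B, deposits −£363B.
Discount-window loan £190 billion: reserves +£190B, deposits 0.
Government account inflow £297 billion: reserves −£297B, deposits −£297B.
Totals: Δreserves = −£306.5B, Δdeposits = −£660B.
Δrequired reserves = 15% × −£660B = −£99B.
Δexcess reserves = Δreserves − Δrequired = −£306.5B − (−£99B) = -£207.5 billion.

-£207.5 billion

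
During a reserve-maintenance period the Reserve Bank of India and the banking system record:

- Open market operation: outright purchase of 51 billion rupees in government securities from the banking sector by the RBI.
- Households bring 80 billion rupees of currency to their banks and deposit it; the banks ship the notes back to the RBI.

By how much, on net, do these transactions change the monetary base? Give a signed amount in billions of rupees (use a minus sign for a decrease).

OMO purchase (from banks) 51 billion rupees: RBI balance sheet expands → +51B.
Currency deposit 80 billion rupees: just a shift between currency and reserves — both are base money → 0.
Net: 51 + 0 = +51 billion.

+51 billion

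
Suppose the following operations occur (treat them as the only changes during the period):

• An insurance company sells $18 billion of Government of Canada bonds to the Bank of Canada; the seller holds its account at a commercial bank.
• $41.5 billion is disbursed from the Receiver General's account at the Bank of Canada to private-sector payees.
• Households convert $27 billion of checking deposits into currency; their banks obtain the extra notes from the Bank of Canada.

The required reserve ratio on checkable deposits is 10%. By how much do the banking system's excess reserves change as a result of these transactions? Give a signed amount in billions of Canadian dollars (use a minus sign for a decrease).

+$29.25 billion

Asset purchase (from non-banks) $18 billion: reserves +$18B, deposits +$18B.
Government spending $41.5 billion: reserves +$41.5B, deposits +$41.5B.
Currency withdrawal $27 billion: reserves −$27B, deposits −$27B.
Totals: Δreserves = +$32.5B, Δdeposits = +$32.5B.
Δrequired reserves = 10% × +$32.5B = +$3.25B.
Δexcess reserves = Δreserves − Δrequired = +$32.5B − (+$3.25B) = +$29.25 billion.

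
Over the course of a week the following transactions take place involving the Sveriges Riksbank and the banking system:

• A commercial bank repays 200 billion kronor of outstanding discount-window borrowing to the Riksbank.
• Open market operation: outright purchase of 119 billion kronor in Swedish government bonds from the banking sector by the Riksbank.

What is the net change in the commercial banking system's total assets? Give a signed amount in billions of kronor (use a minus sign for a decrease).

Riksbank balance sheet:
  Assets:      Securities +119B, Loans to banks −200B
  Liabilities: Bank reserves −81B
Commercial banking system:
  Assets:      Reserves at CB −81B, Securities −119B
  Liabilities: Borrowings from CB −200B
Change in total bank assets = -200 billion.

-200 billion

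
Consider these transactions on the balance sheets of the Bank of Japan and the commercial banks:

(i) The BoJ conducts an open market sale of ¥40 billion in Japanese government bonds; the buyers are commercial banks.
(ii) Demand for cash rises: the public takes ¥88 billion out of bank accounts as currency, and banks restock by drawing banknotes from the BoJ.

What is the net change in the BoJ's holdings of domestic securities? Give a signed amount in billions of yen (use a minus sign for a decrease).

-¥40 billion

BoJ balance sheet:
  Assets:      Securities −¥40B
  Liabilities: Bank reserves −¥128B, Currency in circulation +¥88B
So the change in the BoJ's holdings of domestic securities is -¥40 billion.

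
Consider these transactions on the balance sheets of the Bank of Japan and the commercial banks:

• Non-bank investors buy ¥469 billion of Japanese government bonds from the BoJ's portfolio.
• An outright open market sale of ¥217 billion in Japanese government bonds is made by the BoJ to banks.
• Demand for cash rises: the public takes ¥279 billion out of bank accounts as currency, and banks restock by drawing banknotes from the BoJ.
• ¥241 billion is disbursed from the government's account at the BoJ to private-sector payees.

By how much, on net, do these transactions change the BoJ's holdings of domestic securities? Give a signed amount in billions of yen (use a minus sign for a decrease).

Asset sale (to non-banks) ¥469 billion: securities removed from the BoJ's portfolio → −¥469B.
OMO sale (to banks) ¥217 billion: securities removed from the BoJ's portfolio → −¥217B.
Currency withdrawal ¥279 billion: the BoJ's securities portfolio is untouched → 0.
Government spending ¥241 billion: the BoJ's securities portfolio is untouched → 0.
Net: −469 − 217 + 0 + 0 = -¥686 billion.

-¥686 billion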